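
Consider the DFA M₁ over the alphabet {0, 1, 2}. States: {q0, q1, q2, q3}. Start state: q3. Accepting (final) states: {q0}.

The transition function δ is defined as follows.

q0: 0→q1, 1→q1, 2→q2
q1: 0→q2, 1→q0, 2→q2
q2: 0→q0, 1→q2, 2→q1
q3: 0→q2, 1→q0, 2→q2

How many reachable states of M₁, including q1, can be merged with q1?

Start with accepting vs non-accepting: {q0} | {q1,q2,q3}.
On input 0, block {q1,q2,q3} splits into {q1,q3} and {q2}.
Stable partition: {q0} | {q1,q3} | {q2} — 3 equivalence classes.
The equivalence class containing q1 is {q1,q3}, of size 2.

2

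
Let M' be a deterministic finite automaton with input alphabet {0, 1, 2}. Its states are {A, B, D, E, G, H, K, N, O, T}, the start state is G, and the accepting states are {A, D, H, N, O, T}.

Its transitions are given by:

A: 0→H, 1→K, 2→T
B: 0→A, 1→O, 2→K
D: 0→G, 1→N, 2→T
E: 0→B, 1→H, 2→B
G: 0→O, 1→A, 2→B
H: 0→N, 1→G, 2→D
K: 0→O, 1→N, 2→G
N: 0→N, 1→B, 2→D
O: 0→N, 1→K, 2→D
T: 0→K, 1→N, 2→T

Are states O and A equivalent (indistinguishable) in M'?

First remove the unreachable states {E}; 9 states remain.
Start with accepting vs non-accepting: {A,D,H,N,O,T} | {B,G,K}.
Refine {A,D,H,N,O,T} on symbol 0: members go to different blocks, giving {A,H,N,O} and {D,T}.
Stable partition: {A,H,N,O} | {B,G,K} | {D,T} — 3 equivalence classes.
O and A lie in the same block of the stable partition, so they are equivalent — no string distinguishes them.

Yes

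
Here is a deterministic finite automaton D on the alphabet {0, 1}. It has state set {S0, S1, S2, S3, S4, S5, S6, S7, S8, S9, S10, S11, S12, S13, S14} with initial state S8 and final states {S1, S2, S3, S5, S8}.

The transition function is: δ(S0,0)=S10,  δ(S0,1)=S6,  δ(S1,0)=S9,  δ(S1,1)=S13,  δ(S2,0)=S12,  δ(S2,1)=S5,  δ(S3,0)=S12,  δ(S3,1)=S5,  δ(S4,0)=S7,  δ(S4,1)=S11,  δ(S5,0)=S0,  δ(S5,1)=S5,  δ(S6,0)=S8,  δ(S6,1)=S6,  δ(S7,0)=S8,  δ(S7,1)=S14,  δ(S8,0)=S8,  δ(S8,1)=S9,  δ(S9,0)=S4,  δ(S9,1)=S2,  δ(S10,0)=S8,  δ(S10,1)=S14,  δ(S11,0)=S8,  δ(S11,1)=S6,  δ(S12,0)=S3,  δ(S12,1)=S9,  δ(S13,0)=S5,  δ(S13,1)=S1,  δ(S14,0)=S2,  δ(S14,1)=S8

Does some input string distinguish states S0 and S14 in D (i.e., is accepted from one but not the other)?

First remove the unreachable states {S1,S13}; 13 states remain.
Start with accepting vs non-accepting: {S2,S3,S5,S8} | {S0,S4,S6,S7,S9,S10,S11,S12,S14}.
Split {S2,S3,S5,S8} by δ(·,0) → {S2,S3,S5} and {S8}.
Split {S0,S4,S6,S7,S9,S10,S11,S12,S14} by δ(·,0) → {S6,S7,S10,S11} and {S0,S4,S9} and {S12,S14}.
Refine {S2,S3,S5} on symbol 0: members go to different blocks, giving {S2,S3} and {S5}.
On input 1, block {S6,S7,S10,S11} splits into {S6,S11} and {S7,S10}.
On input 0, block {S0,S4,S9} splits into {S0,S4} and {S9}.
Split {S12,S14} by δ(·,1) → {S12} and {S14}.
Stable partition: {S2,S3} | {S6,S11} | {S8} | {S0,S4} | {S12} | {S5} | {S7,S10} | {S9} | {S14} — 9 equivalence classes.
S0 and S14 end up in different blocks, so they are distinguishable. For instance, the string '0' is accepted from only S14.

Yes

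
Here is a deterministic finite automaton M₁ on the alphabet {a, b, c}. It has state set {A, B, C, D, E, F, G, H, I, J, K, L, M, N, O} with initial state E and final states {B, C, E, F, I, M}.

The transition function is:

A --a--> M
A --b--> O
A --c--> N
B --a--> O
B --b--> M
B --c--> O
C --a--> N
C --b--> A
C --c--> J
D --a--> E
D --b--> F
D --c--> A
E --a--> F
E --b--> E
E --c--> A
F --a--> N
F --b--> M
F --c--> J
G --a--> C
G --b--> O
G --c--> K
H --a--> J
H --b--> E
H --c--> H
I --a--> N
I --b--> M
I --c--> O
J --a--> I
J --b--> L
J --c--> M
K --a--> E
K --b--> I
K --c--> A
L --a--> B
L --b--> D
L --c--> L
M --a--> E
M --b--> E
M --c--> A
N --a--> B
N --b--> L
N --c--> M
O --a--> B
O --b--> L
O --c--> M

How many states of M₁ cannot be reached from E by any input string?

4

BFS from E reaches {A, B, D, E, F, I, J, L, M, N, O}; the 4 state(s) C, G, H, K are never visited.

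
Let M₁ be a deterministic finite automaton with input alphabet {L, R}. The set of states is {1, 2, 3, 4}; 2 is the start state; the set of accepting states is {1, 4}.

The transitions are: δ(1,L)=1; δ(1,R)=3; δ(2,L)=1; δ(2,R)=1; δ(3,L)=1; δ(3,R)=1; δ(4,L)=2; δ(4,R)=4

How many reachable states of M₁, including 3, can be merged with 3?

States {4} cannot be reached from the start state, so discard them.
Initial partition by acceptance: {1} | {2,3}.
Stable partition: {1} | {2,3} — 2 equivalence classes.
The equivalence class containing 3 is {2,3}, of size 2.

2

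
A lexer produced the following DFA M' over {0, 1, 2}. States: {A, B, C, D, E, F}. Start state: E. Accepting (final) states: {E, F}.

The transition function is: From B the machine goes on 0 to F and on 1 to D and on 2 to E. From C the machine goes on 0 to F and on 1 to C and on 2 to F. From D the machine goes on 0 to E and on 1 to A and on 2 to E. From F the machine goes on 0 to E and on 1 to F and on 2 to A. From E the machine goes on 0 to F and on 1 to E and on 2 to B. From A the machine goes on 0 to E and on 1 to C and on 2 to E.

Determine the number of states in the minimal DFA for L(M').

All states are reachable from the start state.
Initial partition by acceptance: {E,F} | {A,B,C,D}.
No further refinement is possible. Final partition (2 blocks): {E,F} | {A,B,C,D}.

2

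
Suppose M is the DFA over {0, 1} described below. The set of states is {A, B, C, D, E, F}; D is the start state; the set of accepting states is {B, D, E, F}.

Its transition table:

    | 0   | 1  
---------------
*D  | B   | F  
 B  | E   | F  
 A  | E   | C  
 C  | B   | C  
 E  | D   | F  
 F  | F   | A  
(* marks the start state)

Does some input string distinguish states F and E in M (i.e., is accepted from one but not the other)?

Every state is reachable, so we keep all 6.
Initial partition by acceptance: {B,D,E,F} | {A,C}.
Split {B,D,E,F} by δ(·,1) → {B,D,E} and {F}.
Stable partition: {B,D,E} | {A,C} | {F} — 3 equivalence classes.
F and E end up in different blocks, so they are distinguishable. For instance, the string '1' is accepted from only E.

Yes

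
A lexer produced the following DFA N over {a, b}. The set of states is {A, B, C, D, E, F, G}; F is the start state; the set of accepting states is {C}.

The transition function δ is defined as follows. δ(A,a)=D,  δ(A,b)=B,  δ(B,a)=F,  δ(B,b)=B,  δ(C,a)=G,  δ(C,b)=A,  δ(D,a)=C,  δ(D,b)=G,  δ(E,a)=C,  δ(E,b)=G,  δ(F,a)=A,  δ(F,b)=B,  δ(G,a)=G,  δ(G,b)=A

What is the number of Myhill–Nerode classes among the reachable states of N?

6

Reachable states from the start: {A,B,C,D,F,G}. Unreachable: {E} — drop them.
Start with accepting vs non-accepting: {C} | {A,B,D,F,G}.
On input a, block {A,B,D,F,G} splits into {A,B,F,G} and {D}.
Refine {A,B,F,G} on symbol a: members go to different blocks, giving {B,F,G} and {A}.
Refine {B,F,G} on symbol a: members go to different blocks, giving {B,G} and {F}.
On input a, block {B,G} splits into {B} and {G}.
The partition is now stable with 6 blocks: {C} | {B} | {D} | {A} | {F} | {G}.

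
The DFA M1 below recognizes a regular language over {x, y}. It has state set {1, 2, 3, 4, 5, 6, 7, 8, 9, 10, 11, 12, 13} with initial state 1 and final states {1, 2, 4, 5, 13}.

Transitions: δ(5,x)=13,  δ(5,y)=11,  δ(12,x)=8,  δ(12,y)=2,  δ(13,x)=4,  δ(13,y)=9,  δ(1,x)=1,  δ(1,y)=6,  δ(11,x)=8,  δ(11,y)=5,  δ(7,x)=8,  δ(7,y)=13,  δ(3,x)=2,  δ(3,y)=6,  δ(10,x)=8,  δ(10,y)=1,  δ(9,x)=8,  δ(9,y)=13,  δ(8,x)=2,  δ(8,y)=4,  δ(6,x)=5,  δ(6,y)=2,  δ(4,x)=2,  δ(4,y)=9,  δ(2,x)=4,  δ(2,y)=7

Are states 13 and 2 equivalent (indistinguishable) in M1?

States {3,10,12} cannot be reached from the start state, so discard them.
P0 = {1,2,4,5,13} | {6,7,8,9,11}.
On input x, block {6,7,8,9,11} splits into {7,9,11} and {6,8}.
Split {1,2,4,5,13} by δ(·,y) → {2,4,5,13} and {1}.
Stable partition: {2,4,5,13} | {7,9,11} | {6,8} | {1} — 4 equivalence classes.
13 and 2 lie in the same block of the stable partition, so they are equivalent — no string distinguishes them.

Yes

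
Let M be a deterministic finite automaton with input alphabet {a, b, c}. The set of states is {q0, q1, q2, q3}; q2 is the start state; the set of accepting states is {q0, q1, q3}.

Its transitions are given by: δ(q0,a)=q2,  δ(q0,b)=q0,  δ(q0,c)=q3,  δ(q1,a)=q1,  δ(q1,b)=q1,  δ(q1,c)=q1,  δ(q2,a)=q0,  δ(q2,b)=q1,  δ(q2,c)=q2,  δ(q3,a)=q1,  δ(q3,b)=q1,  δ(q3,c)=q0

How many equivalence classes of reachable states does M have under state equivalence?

4

All states are reachable from the start state.
Initial partition by acceptance: {q0,q1,q3} | {q2}.
On input a, block {q0,q1,q3} splits into {q1,q3} and {q0}.
Refine {q1,q3} on symbol c: members go to different blocks, giving {q1} and {q3}.
The partition is now stable with 4 blocks: {q1} | {q2} | {q0} | {q3}.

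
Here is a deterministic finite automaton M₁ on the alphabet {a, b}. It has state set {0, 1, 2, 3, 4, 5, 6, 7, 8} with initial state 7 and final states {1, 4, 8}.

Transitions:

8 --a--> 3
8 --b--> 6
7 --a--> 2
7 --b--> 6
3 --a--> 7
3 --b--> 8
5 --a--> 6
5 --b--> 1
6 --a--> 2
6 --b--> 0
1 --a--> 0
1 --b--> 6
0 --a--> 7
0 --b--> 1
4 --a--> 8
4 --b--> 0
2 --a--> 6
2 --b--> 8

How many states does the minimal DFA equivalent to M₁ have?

States {4,5} cannot be reached from the start state, so discard them.
P0 = {1,8} | {0,2,3,6,7}.
Refine {0,2,3,6,7} on symbol b: members go to different blocks, giving {0,2,3} and {6,7}.
Split {6,7} by δ(·,b) → {6} and {7}.
On input a, block {0,2,3} splits into {0,3} and {2}.
Stable partition: {1,8} | {0,3} | {6} | {7} | {2} — 5 equivalence classes.

5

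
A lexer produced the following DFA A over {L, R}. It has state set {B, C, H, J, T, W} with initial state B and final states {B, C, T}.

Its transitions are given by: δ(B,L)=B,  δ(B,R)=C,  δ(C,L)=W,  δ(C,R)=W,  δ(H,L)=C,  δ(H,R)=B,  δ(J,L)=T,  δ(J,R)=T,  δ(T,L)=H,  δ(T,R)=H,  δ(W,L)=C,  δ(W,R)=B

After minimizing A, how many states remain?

3

Reachable states from the start: {B,C,W}. Unreachable: {H,J,T} — drop them.
Start with accepting vs non-accepting: {B,C} | {W}.
On input L, block {B,C} splits into {B} and {C}.
No further refinement is possible. Final partition (3 blocks): {B} | {W} | {C}.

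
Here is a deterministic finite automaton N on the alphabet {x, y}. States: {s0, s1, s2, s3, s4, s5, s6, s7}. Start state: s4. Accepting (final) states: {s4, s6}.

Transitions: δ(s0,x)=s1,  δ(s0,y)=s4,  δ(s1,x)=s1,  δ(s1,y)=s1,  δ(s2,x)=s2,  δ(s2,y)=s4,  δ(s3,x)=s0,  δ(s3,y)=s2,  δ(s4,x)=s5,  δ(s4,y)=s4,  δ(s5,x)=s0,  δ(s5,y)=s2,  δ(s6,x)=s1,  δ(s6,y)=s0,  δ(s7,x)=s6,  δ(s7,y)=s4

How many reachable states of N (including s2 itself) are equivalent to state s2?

States {s3,s6,s7} cannot be reached from the start state, so discard them.
P0 = {s4} | {s0,s1,s2,s5}.
On input y, block {s0,s1,s2,s5} splits into {s0,s2} and {s1,s5}.
On input x, block {s0,s2} splits into {s0} and {s2}.
On input x, block {s1,s5} splits into {s1} and {s5}.
No further refinement is possible. Final partition (5 blocks): {s4} | {s0} | {s1} | {s2} | {s5}.
State s2 belongs to the block {s2}, which has 1 states.

1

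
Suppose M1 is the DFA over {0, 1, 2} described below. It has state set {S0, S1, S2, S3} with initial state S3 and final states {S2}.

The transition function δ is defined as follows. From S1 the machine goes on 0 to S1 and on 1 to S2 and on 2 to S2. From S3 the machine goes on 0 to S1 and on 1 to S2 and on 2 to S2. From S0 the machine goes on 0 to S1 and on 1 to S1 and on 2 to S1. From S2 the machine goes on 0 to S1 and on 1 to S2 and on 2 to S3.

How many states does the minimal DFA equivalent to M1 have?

2

First remove the unreachable states {S0}; 3 states remain.
Initial partition by acceptance: {S2} | {S1,S3}.
Stable partition: {S2} | {S1,S3} — 2 equivalence classes.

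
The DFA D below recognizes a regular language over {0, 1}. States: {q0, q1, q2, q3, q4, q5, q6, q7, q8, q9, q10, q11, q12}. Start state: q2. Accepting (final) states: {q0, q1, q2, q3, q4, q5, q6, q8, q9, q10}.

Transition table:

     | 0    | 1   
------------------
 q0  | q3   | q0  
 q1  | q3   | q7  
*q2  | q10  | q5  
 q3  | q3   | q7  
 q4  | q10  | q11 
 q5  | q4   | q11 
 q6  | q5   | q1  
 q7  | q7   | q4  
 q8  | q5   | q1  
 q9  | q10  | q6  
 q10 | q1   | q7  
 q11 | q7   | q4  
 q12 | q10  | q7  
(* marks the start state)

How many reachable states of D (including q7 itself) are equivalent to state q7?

2

States {q0,q6,q8,q9,q12} cannot be reached from the start state, so discard them.
Start with accepting vs non-accepting: {q1,q2,q3,q4,q5,q10} | {q7,q11}.
Refine {q1,q2,q3,q4,q5,q10} on symbol 1: members go to different blocks, giving {q1,q3,q4,q5,q10} and {q2}.
Stable partition: {q1,q3,q4,q5,q10} | {q7,q11} | {q2} — 3 equivalence classes.
State q7 belongs to the block {q7,q11}, which has 2 states.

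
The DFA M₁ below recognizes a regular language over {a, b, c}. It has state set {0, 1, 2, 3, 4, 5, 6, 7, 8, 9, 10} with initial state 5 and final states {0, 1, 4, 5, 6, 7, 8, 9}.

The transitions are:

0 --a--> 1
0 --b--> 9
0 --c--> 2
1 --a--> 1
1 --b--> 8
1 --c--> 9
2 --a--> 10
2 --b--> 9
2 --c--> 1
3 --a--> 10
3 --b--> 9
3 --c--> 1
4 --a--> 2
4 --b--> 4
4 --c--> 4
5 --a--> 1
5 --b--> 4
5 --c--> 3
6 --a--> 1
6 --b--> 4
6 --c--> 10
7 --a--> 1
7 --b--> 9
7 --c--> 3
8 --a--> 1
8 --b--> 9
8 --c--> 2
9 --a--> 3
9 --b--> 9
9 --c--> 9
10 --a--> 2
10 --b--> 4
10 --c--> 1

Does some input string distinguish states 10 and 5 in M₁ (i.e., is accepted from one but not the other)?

Reachable states from the start: {1,2,3,4,5,8,9,10}. Unreachable: {0,6,7} — drop them.
Start with accepting vs non-accepting: {1,4,5,8,9} | {2,3,10}.
Split {1,4,5,8,9} by δ(·,a) → {1,5,8} and {4,9}.
On input b, block {1,5,8} splits into {5,8} and {1}.
No further refinement is possible. Final partition (4 blocks): {5,8} | {2,3,10} | {4,9} | {1}.
10 and 5 end up in different blocks, so they are distinguishable. For instance, the string 'ε' is accepted from only 5.

Yes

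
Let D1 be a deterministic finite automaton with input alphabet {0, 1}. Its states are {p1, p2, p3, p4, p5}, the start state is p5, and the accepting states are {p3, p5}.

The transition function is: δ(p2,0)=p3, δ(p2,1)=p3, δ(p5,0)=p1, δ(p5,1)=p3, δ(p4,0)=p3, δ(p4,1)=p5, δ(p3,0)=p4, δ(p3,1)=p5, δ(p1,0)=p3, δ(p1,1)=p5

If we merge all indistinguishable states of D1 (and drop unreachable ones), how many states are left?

First remove the unreachable states {p2}; 4 states remain.
Start with accepting vs non-accepting: {p3,p5} | {p1,p4}.
The partition is now stable with 2 blocks: {p3,p5} | {p1,p4}.

2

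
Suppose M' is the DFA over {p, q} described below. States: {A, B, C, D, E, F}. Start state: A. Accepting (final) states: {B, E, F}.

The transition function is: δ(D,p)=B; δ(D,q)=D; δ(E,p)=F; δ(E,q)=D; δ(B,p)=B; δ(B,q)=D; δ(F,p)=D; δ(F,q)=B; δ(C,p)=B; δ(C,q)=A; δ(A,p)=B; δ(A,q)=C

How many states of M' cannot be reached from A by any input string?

BFS from A reaches {A, B, C, D}; the 2 state(s) E, F are never visited.

2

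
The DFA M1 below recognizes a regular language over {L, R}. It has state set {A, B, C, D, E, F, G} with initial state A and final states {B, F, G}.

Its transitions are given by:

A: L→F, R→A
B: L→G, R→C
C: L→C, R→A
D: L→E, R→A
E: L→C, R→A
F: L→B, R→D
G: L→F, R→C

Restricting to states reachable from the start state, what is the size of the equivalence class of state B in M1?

3

Initial partition by acceptance: {B,F,G} | {A,C,D,E}.
On input L, block {A,C,D,E} splits into {C,D,E} and {A}.
The partition is now stable with 3 blocks: {B,F,G} | {C,D,E} | {A}.
The equivalence class containing B is {B,F,G}, of size 3.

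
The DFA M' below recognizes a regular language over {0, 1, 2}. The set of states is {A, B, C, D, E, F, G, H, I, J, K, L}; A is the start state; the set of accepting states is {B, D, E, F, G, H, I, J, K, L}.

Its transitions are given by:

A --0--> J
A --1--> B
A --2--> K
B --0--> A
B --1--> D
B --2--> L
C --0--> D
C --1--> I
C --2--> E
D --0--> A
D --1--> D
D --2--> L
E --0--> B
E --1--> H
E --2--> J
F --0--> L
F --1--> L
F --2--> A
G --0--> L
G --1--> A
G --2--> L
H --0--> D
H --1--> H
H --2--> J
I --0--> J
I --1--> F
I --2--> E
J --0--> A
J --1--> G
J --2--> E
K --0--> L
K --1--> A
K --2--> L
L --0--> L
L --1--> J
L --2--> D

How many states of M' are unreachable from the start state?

BFS from A reaches {A, B, D, E, G, H, J, K, L}; the 3 state(s) C, F, I are never visited.

3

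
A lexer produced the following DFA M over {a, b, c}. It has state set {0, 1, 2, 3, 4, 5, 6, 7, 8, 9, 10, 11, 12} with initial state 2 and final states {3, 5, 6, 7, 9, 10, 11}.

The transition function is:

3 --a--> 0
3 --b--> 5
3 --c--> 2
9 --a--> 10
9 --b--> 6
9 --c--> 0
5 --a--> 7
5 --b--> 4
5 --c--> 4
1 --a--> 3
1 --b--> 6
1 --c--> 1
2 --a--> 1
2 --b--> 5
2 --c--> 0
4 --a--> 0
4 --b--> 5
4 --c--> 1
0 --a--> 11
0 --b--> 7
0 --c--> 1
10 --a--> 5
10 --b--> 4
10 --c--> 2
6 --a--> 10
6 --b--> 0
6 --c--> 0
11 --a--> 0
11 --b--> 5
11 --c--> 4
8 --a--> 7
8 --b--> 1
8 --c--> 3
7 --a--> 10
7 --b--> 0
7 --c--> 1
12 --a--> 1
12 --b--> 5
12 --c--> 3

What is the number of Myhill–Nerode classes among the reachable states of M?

6

Reachable states from the start: {0,1,2,3,4,5,6,7,10,11}. Unreachable: {8,9,12} — drop them.
Start with accepting vs non-accepting: {3,5,6,7,10,11} | {0,1,2,4}.
Refine {3,5,6,7,10,11} on symbol a: members go to different blocks, giving {5,6,7,10} and {3,11}.
On input a, block {0,1,2,4} splits into {0,1} and {2,4}.
Split {5,6,7,10} by δ(·,b) → {5,10} and {6,7}.
Split {5,10} by δ(·,a) → {5} and {10}.
The partition is now stable with 6 blocks: {5} | {0,1} | {3,11} | {2,4} | {6,7} | {10}.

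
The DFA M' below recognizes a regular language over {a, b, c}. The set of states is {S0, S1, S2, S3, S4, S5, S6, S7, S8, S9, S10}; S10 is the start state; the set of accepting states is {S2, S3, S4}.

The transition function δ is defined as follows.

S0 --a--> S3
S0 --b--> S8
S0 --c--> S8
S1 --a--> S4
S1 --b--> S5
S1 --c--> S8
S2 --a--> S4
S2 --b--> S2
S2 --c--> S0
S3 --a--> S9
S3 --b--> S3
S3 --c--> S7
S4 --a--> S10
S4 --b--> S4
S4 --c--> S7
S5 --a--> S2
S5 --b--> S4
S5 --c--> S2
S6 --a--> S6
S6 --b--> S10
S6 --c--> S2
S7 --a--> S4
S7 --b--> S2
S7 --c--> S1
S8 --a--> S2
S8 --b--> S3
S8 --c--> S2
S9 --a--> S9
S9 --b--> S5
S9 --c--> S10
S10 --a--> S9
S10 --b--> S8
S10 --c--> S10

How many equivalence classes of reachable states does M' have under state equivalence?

6

First remove the unreachable states {S6}; 10 states remain.
Initial partition by acceptance: {S2,S3,S4} | {S0,S1,S5,S7,S8,S9,S10}.
Refine {S2,S3,S4} on symbol a: members go to different blocks, giving {S3,S4} and {S2}.
On input a, block {S0,S1,S5,S7,S8,S9,S10} splits into {S0,S1,S7} and {S5,S8} and {S9,S10}.
On input b, block {S0,S1,S7} splits into {S0,S1} and {S7}.
Stable partition: {S3,S4} | {S0,S1} | {S2} | {S5,S8} | {S9,S10} | {S7} — 6 equivalence classes.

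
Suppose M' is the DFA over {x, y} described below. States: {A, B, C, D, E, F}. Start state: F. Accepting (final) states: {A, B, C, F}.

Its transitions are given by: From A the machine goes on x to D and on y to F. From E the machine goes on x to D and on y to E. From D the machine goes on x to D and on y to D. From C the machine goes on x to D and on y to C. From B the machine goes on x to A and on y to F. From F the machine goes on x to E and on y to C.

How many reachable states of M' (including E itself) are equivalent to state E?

2

States {A,B} cannot be reached from the start state, so discard them.
Start with accepting vs non-accepting: {C,F} | {D,E}.
No further refinement is possible. Final partition (2 blocks): {C,F} | {D,E}.
The equivalence class containing E is {D,E}, of size 2.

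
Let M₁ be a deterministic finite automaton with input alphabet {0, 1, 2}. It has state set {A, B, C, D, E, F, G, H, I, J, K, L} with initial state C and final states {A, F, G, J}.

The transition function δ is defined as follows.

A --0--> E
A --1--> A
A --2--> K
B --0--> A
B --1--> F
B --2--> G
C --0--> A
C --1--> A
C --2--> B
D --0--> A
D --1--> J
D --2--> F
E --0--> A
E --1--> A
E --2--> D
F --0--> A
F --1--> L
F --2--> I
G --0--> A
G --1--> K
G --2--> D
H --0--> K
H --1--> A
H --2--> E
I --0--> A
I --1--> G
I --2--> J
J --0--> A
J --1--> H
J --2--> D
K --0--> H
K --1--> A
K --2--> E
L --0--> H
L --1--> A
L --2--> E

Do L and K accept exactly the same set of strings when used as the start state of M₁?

All states are reachable from the start state.
Start with accepting vs non-accepting: {A,F,G,J} | {B,C,D,E,H,I,K,L}.
On input 0, block {A,F,G,J} splits into {F,G,J} and {A}.
On input 0, block {B,C,D,E,H,I,K,L} splits into {B,C,D,E,I} and {H,K,L}.
Refine {B,C,D,E,I} on symbol 1: members go to different blocks, giving {B,D,I} and {C,E}.
Stable partition: {F,G,J} | {B,D,I} | {A} | {H,K,L} | {C,E} — 5 equivalence classes.
L and K lie in the same block of the stable partition, so they are equivalent — no string distinguishes them.

Yes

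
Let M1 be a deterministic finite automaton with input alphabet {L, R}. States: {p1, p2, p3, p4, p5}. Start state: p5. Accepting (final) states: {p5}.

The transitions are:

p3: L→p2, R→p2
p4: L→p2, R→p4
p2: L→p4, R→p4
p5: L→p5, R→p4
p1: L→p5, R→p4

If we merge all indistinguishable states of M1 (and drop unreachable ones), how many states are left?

2

Reachable states from the start: {p2,p4,p5}. Unreachable: {p1,p3} — drop them.
Start with accepting vs non-accepting: {p5} | {p2,p4}.
Stable partition: {p5} | {p2,p4} — 2 equivalence classes.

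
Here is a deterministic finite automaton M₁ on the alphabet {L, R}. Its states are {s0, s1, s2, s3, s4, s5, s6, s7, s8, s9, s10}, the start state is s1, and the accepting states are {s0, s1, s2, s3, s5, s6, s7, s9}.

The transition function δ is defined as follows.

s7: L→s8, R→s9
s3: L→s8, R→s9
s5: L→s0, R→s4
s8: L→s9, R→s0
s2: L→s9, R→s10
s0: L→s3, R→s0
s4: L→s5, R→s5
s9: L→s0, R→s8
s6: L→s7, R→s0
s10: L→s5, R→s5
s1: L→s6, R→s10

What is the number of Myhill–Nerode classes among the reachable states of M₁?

First remove the unreachable states {s2}; 10 states remain.
Initial partition by acceptance: {s0,s1,s3,s5,s6,s7,s9} | {s4,s8,s10}.
On input L, block {s0,s1,s3,s5,s6,s7,s9} splits into {s0,s1,s5,s6,s9} and {s3,s7}.
Split {s0,s1,s5,s6,s9} by δ(·,L) → {s1,s5,s9} and {s0,s6}.
On input R, block {s4,s8,s10} splits into {s4,s10} and {s8}.
Split {s1,s5,s9} by δ(·,R) → {s1,s5} and {s9}.
Stable partition: {s1,s5} | {s4,s10} | {s3,s7} | {s0,s6} | {s8} | {s9} — 6 equivalence classes.

6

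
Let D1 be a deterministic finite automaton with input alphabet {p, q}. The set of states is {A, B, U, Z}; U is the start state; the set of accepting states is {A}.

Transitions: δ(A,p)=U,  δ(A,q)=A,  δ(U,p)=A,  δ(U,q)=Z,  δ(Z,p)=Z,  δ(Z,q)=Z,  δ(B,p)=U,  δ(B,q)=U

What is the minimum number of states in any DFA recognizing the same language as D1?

3

Reachable states from the start: {A,U,Z}. Unreachable: {B} — drop them.
Start with accepting vs non-accepting: {A} | {U,Z}.
Split {U,Z} by δ(·,p) → {Z} and {U}.
The partition is now stable with 3 blocks: {A} | {Z} | {U}.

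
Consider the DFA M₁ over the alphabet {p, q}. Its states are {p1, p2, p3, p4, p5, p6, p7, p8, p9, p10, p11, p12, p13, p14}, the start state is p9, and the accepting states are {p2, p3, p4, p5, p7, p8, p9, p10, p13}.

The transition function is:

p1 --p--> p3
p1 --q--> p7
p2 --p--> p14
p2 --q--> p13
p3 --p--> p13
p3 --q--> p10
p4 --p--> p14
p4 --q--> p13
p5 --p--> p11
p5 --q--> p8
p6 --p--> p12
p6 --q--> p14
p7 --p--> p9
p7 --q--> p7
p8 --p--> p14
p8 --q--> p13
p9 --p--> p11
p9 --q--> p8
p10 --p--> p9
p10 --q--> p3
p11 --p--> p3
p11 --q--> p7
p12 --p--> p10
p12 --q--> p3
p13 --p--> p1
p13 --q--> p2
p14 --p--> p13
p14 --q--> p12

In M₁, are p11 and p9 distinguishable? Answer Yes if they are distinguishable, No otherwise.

Yes

Reachable states from the start: {p1,p2,p3,p7,p8,p9,p10,p11,p12,p13,p14}. Unreachable: {p4,p5,p6} — drop them.
Initial partition by acceptance: {p2,p3,p7,p8,p9,p10,p13} | {p1,p11,p12,p14}.
Split {p2,p3,p7,p8,p9,p10,p13} by δ(·,p) → {p2,p8,p9,p13} and {p3,p7,p10}.
Refine {p1,p11,p12,p14} on symbol p: members go to different blocks, giving {p1,p11,p12} and {p14}.
Split {p2,p8,p9,p13} by δ(·,p) → {p2,p8} and {p9,p13}.
The partition is now stable with 5 blocks: {p2,p8} | {p1,p11,p12} | {p3,p7,p10} | {p14} | {p9,p13}.
p11 and p9 end up in different blocks, so they are distinguishable. For instance, the string 'ε' is accepted from only p9.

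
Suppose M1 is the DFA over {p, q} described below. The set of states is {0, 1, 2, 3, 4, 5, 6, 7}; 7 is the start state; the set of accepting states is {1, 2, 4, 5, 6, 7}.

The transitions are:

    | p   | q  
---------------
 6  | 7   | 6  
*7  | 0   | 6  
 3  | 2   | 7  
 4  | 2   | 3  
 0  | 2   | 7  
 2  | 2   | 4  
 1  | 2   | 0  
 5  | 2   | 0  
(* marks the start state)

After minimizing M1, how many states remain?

First remove the unreachable states {1,5}; 6 states remain.
P0 = {2,4,6,7} | {0,3}.
Split {2,4,6,7} by δ(·,p) → {2,4,6} and {7}.
Split {2,4,6} by δ(·,p) → {2,4} and {6}.
Refine {2,4} on symbol q: members go to different blocks, giving {2} and {4}.
Stable partition: {2} | {0,3} | {7} | {6} | {4} — 5 equivalence classes.

5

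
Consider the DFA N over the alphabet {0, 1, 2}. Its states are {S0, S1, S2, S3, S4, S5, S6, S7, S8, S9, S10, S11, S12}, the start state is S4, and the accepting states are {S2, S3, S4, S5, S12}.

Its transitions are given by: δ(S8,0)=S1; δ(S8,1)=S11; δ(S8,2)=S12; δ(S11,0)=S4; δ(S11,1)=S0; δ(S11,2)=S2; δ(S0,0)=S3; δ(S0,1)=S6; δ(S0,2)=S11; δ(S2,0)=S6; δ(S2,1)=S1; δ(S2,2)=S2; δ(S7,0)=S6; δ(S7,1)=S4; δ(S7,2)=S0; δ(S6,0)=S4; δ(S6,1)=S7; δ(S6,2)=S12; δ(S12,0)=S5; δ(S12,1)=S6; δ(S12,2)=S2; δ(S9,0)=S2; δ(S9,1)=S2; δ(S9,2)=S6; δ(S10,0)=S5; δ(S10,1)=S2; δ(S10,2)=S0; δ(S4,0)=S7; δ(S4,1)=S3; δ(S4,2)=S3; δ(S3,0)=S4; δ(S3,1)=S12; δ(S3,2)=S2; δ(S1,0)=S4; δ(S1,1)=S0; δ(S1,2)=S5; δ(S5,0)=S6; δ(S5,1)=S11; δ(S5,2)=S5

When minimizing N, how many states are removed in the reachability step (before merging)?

Starting at S4 and following transitions, the reachable set is {S0, S1, S2, S3, S4, S5, S6, S7, S11, S12}. That leaves S8, S9, S10 unreachable — 3 in total.

3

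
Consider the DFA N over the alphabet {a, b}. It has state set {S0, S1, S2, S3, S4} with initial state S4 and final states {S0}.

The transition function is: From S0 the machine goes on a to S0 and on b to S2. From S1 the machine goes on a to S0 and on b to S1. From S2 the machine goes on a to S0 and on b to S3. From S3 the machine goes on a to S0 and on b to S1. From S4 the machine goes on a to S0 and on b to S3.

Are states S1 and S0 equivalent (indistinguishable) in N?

Start with accepting vs non-accepting: {S0} | {S1,S2,S3,S4}.
Stable partition: {S0} | {S1,S2,S3,S4} — 2 equivalence classes.
S1 and S0 end up in different blocks, so they are distinguishable. For instance, the string 'ε' is accepted from only S0.

No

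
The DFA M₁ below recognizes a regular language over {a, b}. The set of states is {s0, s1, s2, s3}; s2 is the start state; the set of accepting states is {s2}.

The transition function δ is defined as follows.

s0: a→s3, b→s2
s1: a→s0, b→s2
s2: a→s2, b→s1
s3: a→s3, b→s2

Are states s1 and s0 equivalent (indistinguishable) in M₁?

Yes

Start with accepting vs non-accepting: {s2} | {s0,s1,s3}.
The partition is now stable with 2 blocks: {s2} | {s0,s1,s3}.
s1 and s0 lie in the same block of the stable partition, so they are equivalent — no string distinguishes them.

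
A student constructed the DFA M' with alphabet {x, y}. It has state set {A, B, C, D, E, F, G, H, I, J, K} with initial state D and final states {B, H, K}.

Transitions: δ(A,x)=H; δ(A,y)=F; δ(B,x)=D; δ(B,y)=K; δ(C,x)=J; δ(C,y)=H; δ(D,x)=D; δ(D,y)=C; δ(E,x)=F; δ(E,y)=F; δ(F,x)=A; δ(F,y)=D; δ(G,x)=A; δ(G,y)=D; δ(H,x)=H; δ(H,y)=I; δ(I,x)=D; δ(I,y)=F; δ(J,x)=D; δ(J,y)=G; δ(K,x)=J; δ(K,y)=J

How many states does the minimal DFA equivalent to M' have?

First remove the unreachable states {B,E,K}; 8 states remain.
P0 = {H} | {A,C,D,F,G,I,J}.
Refine {A,C,D,F,G,I,J} on symbol x: members go to different blocks, giving {C,D,F,G,I,J} and {A}.
On input x, block {C,D,F,G,I,J} splits into {C,D,I,J} and {F,G}.
Refine {C,D,I,J} on symbol y: members go to different blocks, giving {I,J} and {C} and {D}.
No further refinement is possible. Final partition (6 blocks): {H} | {I,J} | {A} | {F,G} | {C} | {D}.

6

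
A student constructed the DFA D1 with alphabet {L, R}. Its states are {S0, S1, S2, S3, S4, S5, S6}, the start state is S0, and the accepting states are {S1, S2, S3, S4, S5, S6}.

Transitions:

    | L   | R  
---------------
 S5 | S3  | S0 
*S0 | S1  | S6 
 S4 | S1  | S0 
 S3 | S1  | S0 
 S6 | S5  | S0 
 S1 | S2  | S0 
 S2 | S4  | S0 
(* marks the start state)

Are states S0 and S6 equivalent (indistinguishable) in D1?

No

Initial partition by acceptance: {S1,S2,S3,S4,S5,S6} | {S0}.
Stable partition: {S1,S2,S3,S4,S5,S6} | {S0} — 2 equivalence classes.
S0 and S6 end up in different blocks, so they are distinguishable. For instance, the string 'ε' is accepted from only S6.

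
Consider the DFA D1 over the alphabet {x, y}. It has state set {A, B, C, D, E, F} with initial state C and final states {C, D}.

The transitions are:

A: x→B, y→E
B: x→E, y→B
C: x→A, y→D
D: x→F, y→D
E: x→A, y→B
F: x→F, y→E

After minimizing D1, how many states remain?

All states are reachable from the start state.
Initial partition by acceptance: {C,D} | {A,B,E,F}.
No further refinement is possible. Final partition (2 blocks): {C,D} | {A,B,E,F}.

2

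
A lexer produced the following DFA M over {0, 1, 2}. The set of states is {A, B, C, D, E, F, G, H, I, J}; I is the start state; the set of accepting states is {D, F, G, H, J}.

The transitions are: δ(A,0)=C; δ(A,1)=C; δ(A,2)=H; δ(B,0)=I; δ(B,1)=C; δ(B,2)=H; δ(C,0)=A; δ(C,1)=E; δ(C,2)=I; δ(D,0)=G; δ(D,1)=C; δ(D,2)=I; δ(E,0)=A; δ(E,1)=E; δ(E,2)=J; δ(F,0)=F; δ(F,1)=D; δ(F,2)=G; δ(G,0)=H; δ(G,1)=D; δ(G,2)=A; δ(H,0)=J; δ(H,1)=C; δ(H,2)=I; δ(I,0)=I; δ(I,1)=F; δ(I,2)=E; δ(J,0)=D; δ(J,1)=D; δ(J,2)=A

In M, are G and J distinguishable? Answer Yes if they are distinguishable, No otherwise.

States {B} cannot be reached from the start state, so discard them.
Start with accepting vs non-accepting: {D,F,G,H,J} | {A,C,E,I}.
On input 1, block {D,F,G,H,J} splits into {F,G,J} and {D,H}.
Refine {F,G,J} on symbol 0: members go to different blocks, giving {G,J} and {F}.
Split {A,C,E,I} by δ(·,1) → {A,C,E} and {I}.
Refine {A,C,E} on symbol 2: members go to different blocks, giving {A} and {C} and {E}.
The partition is now stable with 7 blocks: {G,J} | {A} | {D,H} | {F} | {I} | {C} | {E}.
G and J lie in the same block of the stable partition, so they are equivalent — no string distinguishes them.

No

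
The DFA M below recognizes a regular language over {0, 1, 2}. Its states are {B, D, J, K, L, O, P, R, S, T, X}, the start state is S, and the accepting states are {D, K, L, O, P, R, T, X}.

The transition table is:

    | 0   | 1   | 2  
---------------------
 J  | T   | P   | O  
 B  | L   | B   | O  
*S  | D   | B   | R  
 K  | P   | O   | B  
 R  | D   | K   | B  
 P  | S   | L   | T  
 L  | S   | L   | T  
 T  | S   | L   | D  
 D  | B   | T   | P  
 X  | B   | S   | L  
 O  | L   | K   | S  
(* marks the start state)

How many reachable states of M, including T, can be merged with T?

States {J,X} cannot be reached from the start state, so discard them.
P0 = {D,K,L,O,P,R,T} | {B,S}.
Refine {D,K,L,O,P,R,T} on symbol 0: members go to different blocks, giving {D,L,P,T} and {K,O,R}.
No further refinement is possible. Final partition (3 blocks): {D,L,P,T} | {B,S} | {K,O,R}.
State T belongs to the block {D,L,P,T}, which has 4 states.

4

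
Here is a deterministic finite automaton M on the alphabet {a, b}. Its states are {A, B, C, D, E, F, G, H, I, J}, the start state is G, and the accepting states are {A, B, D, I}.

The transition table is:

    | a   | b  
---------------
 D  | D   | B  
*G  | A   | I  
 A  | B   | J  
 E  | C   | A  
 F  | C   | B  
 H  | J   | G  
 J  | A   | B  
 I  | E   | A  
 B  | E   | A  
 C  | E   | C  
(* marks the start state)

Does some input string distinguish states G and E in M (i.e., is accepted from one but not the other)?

States {D,F,H} cannot be reached from the start state, so discard them.
Start with accepting vs non-accepting: {A,B,I} | {C,E,G,J}.
On input a, block {A,B,I} splits into {B,I} and {A}.
Refine {C,E,G,J} on symbol a: members go to different blocks, giving {C,E} and {G,J}.
On input b, block {C,E} splits into {C} and {E}.
No further refinement is possible. Final partition (5 blocks): {B,I} | {C} | {A} | {G,J} | {E}.
G and E end up in different blocks, so they are distinguishable. For instance, the string 'a' is accepted from only G.

Yes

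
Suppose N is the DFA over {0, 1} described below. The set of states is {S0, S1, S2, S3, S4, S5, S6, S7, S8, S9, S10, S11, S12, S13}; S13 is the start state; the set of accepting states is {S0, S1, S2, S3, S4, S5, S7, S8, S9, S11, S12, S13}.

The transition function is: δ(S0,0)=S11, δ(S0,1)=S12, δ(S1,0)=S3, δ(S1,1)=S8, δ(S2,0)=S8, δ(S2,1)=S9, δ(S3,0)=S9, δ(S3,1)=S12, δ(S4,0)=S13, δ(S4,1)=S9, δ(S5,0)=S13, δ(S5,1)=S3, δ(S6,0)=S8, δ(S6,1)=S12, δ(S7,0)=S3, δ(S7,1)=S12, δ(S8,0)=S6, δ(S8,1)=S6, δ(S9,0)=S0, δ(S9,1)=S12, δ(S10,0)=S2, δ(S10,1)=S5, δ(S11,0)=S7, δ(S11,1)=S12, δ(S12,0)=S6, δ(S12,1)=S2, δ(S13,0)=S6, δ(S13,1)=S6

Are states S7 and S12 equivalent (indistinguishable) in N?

No

First remove the unreachable states {S1,S4,S5,S10}; 10 states remain.
Initial partition by acceptance: {S0,S2,S3,S7,S8,S9,S11,S12,S13} | {S6}.
Split {S0,S2,S3,S7,S8,S9,S11,S12,S13} by δ(·,0) → {S0,S2,S3,S7,S9,S11} and {S8,S12,S13}.
Split {S0,S2,S3,S7,S9,S11} by δ(·,0) → {S0,S3,S7,S9,S11} and {S2}.
Refine {S8,S12,S13} on symbol 1: members go to different blocks, giving {S8,S13} and {S12}.
The partition is now stable with 5 blocks: {S0,S3,S7,S9,S11} | {S6} | {S8,S13} | {S2} | {S12}.
S7 and S12 end up in different blocks, so they are distinguishable. For instance, the string '0' is accepted from only S7.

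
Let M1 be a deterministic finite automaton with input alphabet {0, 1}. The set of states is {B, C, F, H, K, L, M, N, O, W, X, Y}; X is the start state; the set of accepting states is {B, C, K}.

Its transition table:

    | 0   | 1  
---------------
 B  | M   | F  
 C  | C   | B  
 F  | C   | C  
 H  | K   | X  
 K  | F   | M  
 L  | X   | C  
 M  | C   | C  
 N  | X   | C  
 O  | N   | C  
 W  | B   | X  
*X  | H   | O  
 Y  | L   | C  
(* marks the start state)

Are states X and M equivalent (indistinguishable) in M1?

No

States {L,W,Y} cannot be reached from the start state, so discard them.
Start with accepting vs non-accepting: {B,C,K} | {F,H,M,N,O,X}.
Split {B,C,K} by δ(·,0) → {B,K} and {C}.
Refine {F,H,M,N,O,X} on symbol 0: members go to different blocks, giving {N,O,X} and {F,M} and {H}.
Refine {N,O,X} on symbol 0: members go to different blocks, giving {N,O} and {X}.
On input 0, block {N,O} splits into {O} and {N}.
No further refinement is possible. Final partition (7 blocks): {B,K} | {O} | {C} | {F,M} | {H} | {X} | {N}.
X and M end up in different blocks, so they are distinguishable. For instance, the string '0' is accepted from only M.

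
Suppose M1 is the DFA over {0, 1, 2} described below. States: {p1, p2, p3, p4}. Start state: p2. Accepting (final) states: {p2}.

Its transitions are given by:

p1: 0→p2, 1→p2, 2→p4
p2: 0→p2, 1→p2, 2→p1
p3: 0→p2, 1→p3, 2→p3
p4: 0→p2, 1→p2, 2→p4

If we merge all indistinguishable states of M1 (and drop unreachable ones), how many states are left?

First remove the unreachable states {p3}; 3 states remain.
Start with accepting vs non-accepting: {p2} | {p1,p4}.
The partition is now stable with 2 blocks: {p2} | {p1,p4}.

2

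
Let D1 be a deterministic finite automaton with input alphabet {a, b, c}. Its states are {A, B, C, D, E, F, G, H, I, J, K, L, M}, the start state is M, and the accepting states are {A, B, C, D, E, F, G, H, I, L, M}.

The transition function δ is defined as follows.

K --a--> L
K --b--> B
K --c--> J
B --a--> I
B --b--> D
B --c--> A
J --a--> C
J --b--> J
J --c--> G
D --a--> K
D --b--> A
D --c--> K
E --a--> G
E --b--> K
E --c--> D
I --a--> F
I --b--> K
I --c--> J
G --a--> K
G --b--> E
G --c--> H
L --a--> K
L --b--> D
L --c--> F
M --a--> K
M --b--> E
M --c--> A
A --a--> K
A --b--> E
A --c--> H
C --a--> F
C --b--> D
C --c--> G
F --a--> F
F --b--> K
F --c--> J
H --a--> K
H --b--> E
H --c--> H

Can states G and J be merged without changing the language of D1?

No

Every state is reachable, so we keep all 13.
P0 = {A,B,C,D,E,F,G,H,I,L,M} | {J,K}.
On input a, block {A,B,C,D,E,F,G,H,I,L,M} splits into {A,D,G,H,L,M} and {B,C,E,F,I}.
Refine {A,D,G,H,L,M} on symbol b: members go to different blocks, giving {A,G,H,M} and {D,L}.
On input a, block {J,K} splits into {J} and {K}.
On input a, block {B,C,E,F,I} splits into {B,C,F,I} and {E}.
Split {B,C,F,I} by δ(·,b) → {B,C} and {F,I}.
Refine {D,L} on symbol b: members go to different blocks, giving {D} and {L}.
No further refinement is possible. Final partition (8 blocks): {A,G,H,M} | {J} | {B,C} | {D} | {K} | {E} | {F,I} | {L}.
G and J end up in different blocks, so they are distinguishable. For instance, the string 'ε' is accepted from only G.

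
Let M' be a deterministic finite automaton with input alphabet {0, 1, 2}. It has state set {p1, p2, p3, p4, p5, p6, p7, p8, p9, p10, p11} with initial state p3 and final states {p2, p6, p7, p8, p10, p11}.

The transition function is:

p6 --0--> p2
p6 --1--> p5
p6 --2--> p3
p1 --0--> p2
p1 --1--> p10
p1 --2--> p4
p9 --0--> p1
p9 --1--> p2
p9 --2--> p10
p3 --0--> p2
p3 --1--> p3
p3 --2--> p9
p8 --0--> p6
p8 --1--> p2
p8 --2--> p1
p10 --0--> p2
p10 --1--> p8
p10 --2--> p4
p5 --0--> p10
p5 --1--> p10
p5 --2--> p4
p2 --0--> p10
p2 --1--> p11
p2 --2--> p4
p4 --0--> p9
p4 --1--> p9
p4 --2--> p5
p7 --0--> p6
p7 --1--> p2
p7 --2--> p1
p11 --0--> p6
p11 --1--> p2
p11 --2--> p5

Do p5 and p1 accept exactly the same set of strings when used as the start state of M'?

Yes

Reachable states from the start: {p1,p2,p3,p4,p5,p6,p8,p9,p10,p11}. Unreachable: {p7} — drop them.
P0 = {p2,p6,p8,p10,p11} | {p1,p3,p4,p5,p9}.
Refine {p2,p6,p8,p10,p11} on symbol 1: members go to different blocks, giving {p2,p8,p10,p11} and {p6}.
Refine {p2,p8,p10,p11} on symbol 0: members go to different blocks, giving {p2,p10} and {p8,p11}.
On input 0, block {p1,p3,p4,p5,p9} splits into {p1,p3,p5} and {p4,p9}.
Split {p1,p3,p5} by δ(·,1) → {p1,p5} and {p3}.
Split {p4,p9} by δ(·,0) → {p4} and {p9}.
Stable partition: {p2,p10} | {p1,p5} | {p6} | {p8,p11} | {p4} | {p3} | {p9} — 7 equivalence classes.
p5 and p1 lie in the same block of the stable partition, so they are equivalent — no string distinguishes them.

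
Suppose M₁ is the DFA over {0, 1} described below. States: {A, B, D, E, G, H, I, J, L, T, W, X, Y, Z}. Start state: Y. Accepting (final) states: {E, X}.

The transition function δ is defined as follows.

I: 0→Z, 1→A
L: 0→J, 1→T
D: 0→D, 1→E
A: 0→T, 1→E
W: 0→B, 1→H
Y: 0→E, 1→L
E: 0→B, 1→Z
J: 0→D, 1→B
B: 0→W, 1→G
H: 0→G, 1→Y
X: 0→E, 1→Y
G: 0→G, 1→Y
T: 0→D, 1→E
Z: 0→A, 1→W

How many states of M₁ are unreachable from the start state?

BFS from Y reaches {A, B, D, E, G, H, J, L, T, W, Y, Z}; the 2 state(s) I, X are never visited.

2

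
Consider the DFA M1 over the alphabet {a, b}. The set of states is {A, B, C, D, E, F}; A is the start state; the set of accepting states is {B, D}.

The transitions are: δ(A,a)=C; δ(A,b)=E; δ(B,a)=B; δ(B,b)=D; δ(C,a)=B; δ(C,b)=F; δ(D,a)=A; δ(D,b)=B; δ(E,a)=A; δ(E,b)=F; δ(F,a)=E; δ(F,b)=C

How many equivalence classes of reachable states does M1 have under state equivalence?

6

Start with accepting vs non-accepting: {B,D} | {A,C,E,F}.
Refine {B,D} on symbol a: members go to different blocks, giving {B} and {D}.
On input a, block {A,C,E,F} splits into {A,E,F} and {C}.
Refine {A,E,F} on symbol a: members go to different blocks, giving {E,F} and {A}.
Split {E,F} by δ(·,a) → {E} and {F}.
Stable partition: {B} | {E} | {D} | {C} | {A} | {F} — 6 equivalence classes.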